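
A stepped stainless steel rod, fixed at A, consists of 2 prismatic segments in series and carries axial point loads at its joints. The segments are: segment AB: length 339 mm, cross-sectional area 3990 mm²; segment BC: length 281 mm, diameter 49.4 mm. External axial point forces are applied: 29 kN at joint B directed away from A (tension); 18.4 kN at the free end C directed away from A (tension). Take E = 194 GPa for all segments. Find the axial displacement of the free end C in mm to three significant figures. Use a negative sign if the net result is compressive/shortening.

0.0347 mm

Internal axial forces (sectioning from the free end, tension +): N_BC = 18.4 kN, N_AB = 47.4 kN.
A_BC = 1917 mm².
δ_AB = 47400·339/(3990·194000) = 0.02076 mm
δ_BC = 18400·281/(1917·194000) = 0.01391 mm
δ = Σδ_i = 0.03466 mm.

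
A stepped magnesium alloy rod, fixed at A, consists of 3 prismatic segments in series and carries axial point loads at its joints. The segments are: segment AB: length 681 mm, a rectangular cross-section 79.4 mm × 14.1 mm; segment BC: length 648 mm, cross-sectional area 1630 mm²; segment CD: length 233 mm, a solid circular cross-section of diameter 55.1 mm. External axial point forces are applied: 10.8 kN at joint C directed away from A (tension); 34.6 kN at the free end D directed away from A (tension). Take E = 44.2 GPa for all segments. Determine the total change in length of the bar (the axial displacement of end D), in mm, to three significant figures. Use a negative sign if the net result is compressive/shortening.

1.11 mm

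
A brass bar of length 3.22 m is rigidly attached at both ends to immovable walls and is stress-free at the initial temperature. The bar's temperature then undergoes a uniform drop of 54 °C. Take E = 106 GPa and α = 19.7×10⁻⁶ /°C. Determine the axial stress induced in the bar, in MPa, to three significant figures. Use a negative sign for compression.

113 MPa

Free thermal expansion αLΔT = 19.7e-6 · 3220 · -54 = -3.425 mm.
The walls impose strain ε = −(-3.425)/3220 = 1.0638e-03; σ = Eε = 106000 · 1.0638e-03 = 112.8 MPa.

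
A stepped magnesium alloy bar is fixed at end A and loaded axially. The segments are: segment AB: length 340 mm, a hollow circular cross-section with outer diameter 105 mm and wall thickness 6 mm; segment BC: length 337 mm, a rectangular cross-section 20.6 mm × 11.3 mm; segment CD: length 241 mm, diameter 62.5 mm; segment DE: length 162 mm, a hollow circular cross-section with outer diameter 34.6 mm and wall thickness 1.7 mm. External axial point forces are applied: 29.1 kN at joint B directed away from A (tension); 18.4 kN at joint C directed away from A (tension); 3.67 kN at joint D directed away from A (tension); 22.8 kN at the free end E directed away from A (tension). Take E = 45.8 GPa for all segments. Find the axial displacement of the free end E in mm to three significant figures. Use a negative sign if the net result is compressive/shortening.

Internal axial forces (sectioning from the free end, tension +): N_DE = 22.8 kN, N_CD = 26.47 kN, N_BC = 44.87 kN, N_AB = 73.97 kN.
A_AB = 1866 mm².
A_BC = 232.8 mm².
A_CD = 3068 mm².
A_DE = 175.7 mm².
δ_AB = 73970·340/(1866·45800) = 0.2943 mm
δ_BC = 44870·337/(232.8·45800) = 1.418 mm
δ_CD = 26470·241/(3068·45800) = 0.0454 mm
δ_DE = 22800·162/(175.7·45800) = 0.459 mm
δ = Σδ_i = 2.217 mm.

2.22 mm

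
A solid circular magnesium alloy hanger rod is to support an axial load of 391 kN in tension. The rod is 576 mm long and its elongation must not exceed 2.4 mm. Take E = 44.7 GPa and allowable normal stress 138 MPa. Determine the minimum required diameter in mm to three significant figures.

60.1 mm

Required area A ≥ P/σ_allow = 391000/138 = 2833 mm².
For a solid circular section, d ≥ √(4A/π) = 60.06 mm.
Elongation limit: A ≥ PL/(Eδ_allow) = 391000·576/(44700·2.4) = 2099 mm² ⇒ d ≥ 51.7 mm.
The stress limit governs.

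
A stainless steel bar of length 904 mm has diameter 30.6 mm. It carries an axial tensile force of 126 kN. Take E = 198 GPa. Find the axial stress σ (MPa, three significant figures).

171 MPa

A = 735.4 mm².
σ = N/A = 126000/735.4 = 171.3 MPa.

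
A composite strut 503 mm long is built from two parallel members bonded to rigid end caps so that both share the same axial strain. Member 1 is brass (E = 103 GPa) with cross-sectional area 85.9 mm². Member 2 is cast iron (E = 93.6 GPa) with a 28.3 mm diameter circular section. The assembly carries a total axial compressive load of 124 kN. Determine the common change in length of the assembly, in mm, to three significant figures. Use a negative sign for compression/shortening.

-0.921 mm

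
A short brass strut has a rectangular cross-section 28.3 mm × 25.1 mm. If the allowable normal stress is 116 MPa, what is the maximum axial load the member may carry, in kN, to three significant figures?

A = 710.3 mm².
P_max = σ_allow · A = 116 · 710.3 = 82400 N = 82.4 kN.

82.4 kN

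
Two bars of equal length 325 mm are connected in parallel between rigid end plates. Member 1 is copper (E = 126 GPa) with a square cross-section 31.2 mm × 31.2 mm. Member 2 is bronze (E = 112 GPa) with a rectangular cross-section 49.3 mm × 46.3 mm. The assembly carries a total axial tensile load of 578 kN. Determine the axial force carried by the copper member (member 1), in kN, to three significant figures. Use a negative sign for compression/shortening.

187 kN

A_1 = 973.4 mm².
A_2 = 2283 mm².
Equal strain + equilibrium ⇒ each member carries load in proportion to AE: A₁E₁ = 122700000 N, A₂E₂ = 255700000 N, ΣAE = 378300000 N.
F₁ = P·A₁E₁/ΣAE = 578000·122700000/378300000 = 187400 N.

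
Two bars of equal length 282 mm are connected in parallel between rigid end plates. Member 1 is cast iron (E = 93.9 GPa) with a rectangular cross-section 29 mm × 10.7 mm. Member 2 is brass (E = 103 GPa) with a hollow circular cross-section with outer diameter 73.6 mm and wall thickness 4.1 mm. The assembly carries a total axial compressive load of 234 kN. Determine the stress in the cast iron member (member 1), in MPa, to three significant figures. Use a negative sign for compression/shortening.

A_1 = 310.3 mm².
A_2 = 895.2 mm².
Equal strain + equilibrium ⇒ each member carries load in proportion to AE: A₁E₁ = 29140000 N, A₂E₂ = 92210000 N, ΣAE = 121300000 N.
σ₁ = P·E₁/ΣAE = -234000·93900/121300000 = -181.1 MPa.

-181 MPa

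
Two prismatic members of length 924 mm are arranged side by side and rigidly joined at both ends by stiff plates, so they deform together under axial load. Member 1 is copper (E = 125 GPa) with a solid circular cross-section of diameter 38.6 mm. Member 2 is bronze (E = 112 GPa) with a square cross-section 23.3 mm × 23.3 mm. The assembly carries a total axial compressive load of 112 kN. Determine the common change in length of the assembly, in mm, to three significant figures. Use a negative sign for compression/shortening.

A_1 = 1170 mm².
A_2 = 542.9 mm².
Equal strain + equilibrium ⇒ each member carries load in proportion to AE: A₁E₁ = 146300000 N, A₂E₂ = 60800000 N, ΣAE = 207100000 N.
δ = PL/ΣAE = -112000·924/207100000 = -0.4997 mm.

-0.500 mm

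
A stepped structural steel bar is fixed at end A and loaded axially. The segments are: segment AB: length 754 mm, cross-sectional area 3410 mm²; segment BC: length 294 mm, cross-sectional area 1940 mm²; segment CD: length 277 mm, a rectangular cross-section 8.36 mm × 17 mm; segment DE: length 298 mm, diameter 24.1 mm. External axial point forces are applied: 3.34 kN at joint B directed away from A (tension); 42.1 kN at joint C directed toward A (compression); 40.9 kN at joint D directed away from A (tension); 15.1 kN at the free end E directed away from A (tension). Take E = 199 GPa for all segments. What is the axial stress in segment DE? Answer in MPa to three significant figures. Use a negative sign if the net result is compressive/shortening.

Internal axial forces (sectioning from the free end, tension +): N_DE = 15.1 kN, N_CD = 56 kN, N_BC = 13.9 kN, N_AB = 17.24 kN.
A_DE = 456.2 mm².
σ_DE = N_DE/A_DE = 15100/456.2 = 33.1 MPa.

33.1 MPa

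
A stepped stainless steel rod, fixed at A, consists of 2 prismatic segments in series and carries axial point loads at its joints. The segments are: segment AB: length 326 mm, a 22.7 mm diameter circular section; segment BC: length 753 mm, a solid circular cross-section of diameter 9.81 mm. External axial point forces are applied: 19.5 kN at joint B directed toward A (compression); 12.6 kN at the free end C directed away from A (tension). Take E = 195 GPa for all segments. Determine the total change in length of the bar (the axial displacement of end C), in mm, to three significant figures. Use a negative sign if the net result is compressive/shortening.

0.615 mm

Internal axial forces (sectioning from the free end, tension +): N_BC = 12.6 kN, N_AB = -6.9 kN.
A_AB = 404.7 mm².
A_BC = 75.58 mm².
δ_AB = -6900·326/(404.7·195000) = -0.0285 mm
δ_BC = 12600·753/(75.58·195000) = 0.6437 mm
δ = Σδ_i = 0.6152 mm.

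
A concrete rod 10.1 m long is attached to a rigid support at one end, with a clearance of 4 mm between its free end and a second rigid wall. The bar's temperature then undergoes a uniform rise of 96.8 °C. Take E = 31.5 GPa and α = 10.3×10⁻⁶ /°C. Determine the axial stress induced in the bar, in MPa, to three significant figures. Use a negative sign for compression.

Free thermal expansion αLΔT = 10.3e-6 · 10100 · 96.8 = 10.07 mm.
The walls engage after the gap closes; constrained expansion = 10.07 − 4 = 6.07 mm.
The walls impose strain ε = −(6.07)/10100 = -6.0100e-04; σ = Eε = 31500 · -6.0100e-04 = -18.93 MPa.

-18.9 MPa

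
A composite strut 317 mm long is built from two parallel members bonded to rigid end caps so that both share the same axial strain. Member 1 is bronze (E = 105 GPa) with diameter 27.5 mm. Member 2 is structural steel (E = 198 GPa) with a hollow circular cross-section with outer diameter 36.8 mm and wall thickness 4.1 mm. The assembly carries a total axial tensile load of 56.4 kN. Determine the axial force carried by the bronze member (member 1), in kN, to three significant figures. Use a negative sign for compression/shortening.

24.1 kN

A_1 = 594 mm².
A_2 = 421.2 mm².
Equal strain + equilibrium ⇒ each member carries load in proportion to AE: A₁E₁ = 62370000 N, A₂E₂ = 83400000 N, ΣAE = 145800000 N.
F₁ = P·A₁E₁/ΣAE = 56400·62370000/145800000 = 24130 N.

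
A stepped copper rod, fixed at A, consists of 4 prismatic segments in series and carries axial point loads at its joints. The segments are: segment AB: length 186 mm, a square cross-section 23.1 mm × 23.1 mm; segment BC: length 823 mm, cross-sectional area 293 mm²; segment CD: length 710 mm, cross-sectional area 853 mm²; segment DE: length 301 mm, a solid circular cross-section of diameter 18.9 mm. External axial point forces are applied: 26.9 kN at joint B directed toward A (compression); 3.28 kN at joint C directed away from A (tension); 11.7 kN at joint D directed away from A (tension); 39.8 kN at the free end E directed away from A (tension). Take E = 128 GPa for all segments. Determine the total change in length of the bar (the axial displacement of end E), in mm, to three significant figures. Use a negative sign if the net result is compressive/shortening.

1.95 mm

Internal axial forces (sectioning from the free end, tension +): N_DE = 39.8 kN, N_CD = 51.5 kN, N_BC = 54.78 kN, N_AB = 27.88 kN.
A_AB = 533.6 mm².
A_DE = 280.6 mm².
δ_AB = 27880·186/(533.6·128000) = 0.07592 mm
δ_BC = 54780·823/(293·128000) = 1.202 mm
δ_CD = 51500·710/(853·128000) = 0.3349 mm
δ_DE = 39800·301/(280.6·128000) = 0.3336 mm
δ = Σδ_i = 1.947 mm.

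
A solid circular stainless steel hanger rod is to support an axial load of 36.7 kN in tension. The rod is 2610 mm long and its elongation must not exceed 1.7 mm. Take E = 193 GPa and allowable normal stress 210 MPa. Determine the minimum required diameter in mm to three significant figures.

19.3 mm

Required area A ≥ P/σ_allow = 36700/210 = 174.8 mm².
For a solid circular section, d ≥ √(4A/π) = 14.92 mm.
Elongation limit: A ≥ PL/(Eδ_allow) = 36700·2610/(193000·1.7) = 291.9 mm² ⇒ d ≥ 19.28 mm.
The elongation limit governs.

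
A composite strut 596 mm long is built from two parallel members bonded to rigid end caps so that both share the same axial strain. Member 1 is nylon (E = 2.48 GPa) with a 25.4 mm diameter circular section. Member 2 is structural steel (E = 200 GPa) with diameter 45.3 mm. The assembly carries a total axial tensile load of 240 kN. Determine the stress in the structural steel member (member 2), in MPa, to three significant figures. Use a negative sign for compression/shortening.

A_1 = 506.7 mm².
A_2 = 1612 mm².
Equal strain + equilibrium ⇒ each member carries load in proportion to AE: A₁E₁ = 1257000 N, A₂E₂ = 322300000 N, ΣAE = 323600000 N.
σ₂ = P·E₂/ΣAE = 240000·200000/323600000 = 148.3 MPa.

148 MPa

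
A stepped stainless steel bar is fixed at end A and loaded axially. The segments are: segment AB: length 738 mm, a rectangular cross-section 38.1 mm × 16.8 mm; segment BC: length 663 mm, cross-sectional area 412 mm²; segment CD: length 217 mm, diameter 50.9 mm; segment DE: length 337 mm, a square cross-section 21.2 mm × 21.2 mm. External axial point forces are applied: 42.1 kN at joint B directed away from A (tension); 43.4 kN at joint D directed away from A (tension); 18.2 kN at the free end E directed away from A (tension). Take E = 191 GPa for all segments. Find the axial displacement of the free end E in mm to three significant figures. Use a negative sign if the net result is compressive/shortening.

1.25 mm

Internal axial forces (sectioning from the free end, tension +): N_DE = 18.2 kN, N_CD = 61.6 kN, N_BC = 61.6 kN, N_AB = 103.7 kN.
A_AB = 640.1 mm².
A_CD = 2035 mm².
A_DE = 449.4 mm².
δ_AB = 103700·738/(640.1·191000) = 0.626 mm
δ_BC = 61600·663/(412·191000) = 0.519 mm
δ_CD = 61600·217/(2035·191000) = 0.03439 mm
δ_DE = 18200·337/(449.4·191000) = 0.07145 mm
δ = Σδ_i = 1.251 mm.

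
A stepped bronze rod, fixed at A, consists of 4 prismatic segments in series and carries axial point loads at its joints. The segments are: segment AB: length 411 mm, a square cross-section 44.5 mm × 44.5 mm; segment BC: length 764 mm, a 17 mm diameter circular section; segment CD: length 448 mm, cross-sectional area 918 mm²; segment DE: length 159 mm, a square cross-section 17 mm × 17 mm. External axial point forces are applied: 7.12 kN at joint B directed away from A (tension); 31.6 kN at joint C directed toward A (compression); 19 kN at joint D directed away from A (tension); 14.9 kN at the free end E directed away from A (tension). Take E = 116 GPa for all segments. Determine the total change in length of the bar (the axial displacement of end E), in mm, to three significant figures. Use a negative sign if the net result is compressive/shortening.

Internal axial forces (sectioning from the free end, tension +): N_DE = 14.9 kN, N_CD = 33.9 kN, N_BC = 2.3 kN, N_AB = 9.42 kN.
A_AB = 1980 mm².
A_BC = 227 mm².
A_DE = 289 mm².
δ_AB = 9420·411/(1980·116000) = 0.01685 mm
δ_BC = 2300·764/(227·116000) = 0.06674 mm
δ_CD = 33900·448/(918·116000) = 0.1426 mm
δ_DE = 14900·159/(289·116000) = 0.07067 mm
δ = Σδ_i = 0.2969 mm.

0.297 mm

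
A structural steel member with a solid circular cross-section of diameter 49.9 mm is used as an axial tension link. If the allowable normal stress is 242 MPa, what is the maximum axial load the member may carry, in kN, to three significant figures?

A = 1956 mm².
P_max = σ_allow · A = 242 · 1956 = 473300 N = 473.3 kN.

473 kN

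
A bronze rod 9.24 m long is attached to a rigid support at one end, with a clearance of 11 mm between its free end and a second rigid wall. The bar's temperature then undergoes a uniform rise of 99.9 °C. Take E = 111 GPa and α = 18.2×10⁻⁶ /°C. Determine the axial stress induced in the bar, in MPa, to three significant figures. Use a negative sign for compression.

-69.7 MPa

Free thermal expansion αLΔT = 18.2e-6 · 9240 · 99.9 = 16.8 mm.
The walls engage after the gap closes; constrained expansion = 16.8 − 11 = 5.8 mm.
The walls impose strain ε = −(5.8)/9240 = -6.2770e-04; σ = Eε = 111000 · -6.2770e-04 = -69.68 MPa.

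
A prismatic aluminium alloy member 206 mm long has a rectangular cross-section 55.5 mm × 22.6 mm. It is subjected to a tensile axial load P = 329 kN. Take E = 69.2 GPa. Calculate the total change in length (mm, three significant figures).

0.781 mm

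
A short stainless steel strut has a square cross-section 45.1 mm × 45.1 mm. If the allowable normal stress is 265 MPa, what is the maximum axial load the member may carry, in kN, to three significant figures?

A = 2034 mm².
P_max = σ_allow · A = 265 · 2034 = 539000 N = 539 kN.

539 kN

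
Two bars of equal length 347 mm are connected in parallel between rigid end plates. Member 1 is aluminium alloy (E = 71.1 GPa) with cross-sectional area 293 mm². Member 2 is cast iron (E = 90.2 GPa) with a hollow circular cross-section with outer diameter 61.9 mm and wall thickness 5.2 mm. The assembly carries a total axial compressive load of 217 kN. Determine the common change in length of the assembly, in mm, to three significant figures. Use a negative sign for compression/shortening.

A_2 = 926.3 mm².
Equal strain + equilibrium ⇒ each member carries load in proportion to AE: A₁E₁ = 20830000 N, A₂E₂ = 83550000 N, ΣAE = 104400000 N.
δ = PL/ΣAE = -217000·347/104400000 = -0.7214 mm.

-0.721 mm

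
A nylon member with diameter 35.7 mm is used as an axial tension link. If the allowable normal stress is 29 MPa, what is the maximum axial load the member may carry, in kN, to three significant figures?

A = 1001 mm².
P_max = σ_allow · A = 29 · 1001 = 29030 N = 29.03 kN.

29.0 kN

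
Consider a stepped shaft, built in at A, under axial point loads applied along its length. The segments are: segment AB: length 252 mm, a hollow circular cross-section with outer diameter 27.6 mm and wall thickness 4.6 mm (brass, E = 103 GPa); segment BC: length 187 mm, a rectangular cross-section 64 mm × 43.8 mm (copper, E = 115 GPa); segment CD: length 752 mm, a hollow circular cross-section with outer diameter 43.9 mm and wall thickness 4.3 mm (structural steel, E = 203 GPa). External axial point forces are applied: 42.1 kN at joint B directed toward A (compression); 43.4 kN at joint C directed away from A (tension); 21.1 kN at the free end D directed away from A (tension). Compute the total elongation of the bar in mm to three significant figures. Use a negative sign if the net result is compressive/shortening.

Internal axial forces (sectioning from the free end, tension +): N_CD = 21.1 kN, N_BC = 64.5 kN, N_AB = 22.4 kN.
A_AB = 332.4 mm².
A_BC = 2803 mm².
A_CD = 535 mm².
δ_AB = 22400·252/(332.4·103000) = 0.1649 mm
δ_BC = 64500·187/(2803·115000) = 0.03742 mm
δ_CD = 21100·752/(535·203000) = 0.1461 mm
δ = Σδ_i = 0.3484 mm.

0.348 mm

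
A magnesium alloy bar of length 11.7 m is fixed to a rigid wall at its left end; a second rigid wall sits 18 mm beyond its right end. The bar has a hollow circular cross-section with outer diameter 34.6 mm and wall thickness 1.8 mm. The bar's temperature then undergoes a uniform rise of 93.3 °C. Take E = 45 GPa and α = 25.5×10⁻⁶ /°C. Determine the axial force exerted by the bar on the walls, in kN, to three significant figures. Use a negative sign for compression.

Free thermal expansion αLΔT = 25.5e-6 · 11700 · 93.3 = 27.84 mm.
The walls engage after the gap closes; constrained expansion = 27.84 − 18 = 9.836 mm.
The walls impose strain ε = −(9.836)/11700 = -8.4069e-04; σ = Eε = 45000 · -8.4069e-04 = -37.83 MPa.
Wall reaction R = σ·A = -37.83·185.5 = -7017 N = -7.017 kN.

-7.02 kN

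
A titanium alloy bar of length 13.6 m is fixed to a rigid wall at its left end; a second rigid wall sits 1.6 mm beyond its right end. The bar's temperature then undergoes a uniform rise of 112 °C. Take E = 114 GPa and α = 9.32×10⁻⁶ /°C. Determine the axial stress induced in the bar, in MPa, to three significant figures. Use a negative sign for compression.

-106 MPa

Free thermal expansion αLΔT = 9.32e-6 · 13600 · 112 = 14.2 mm.
The walls engage after the gap closes; constrained expansion = 14.2 − 1.6 = 12.6 mm.
The walls impose strain ε = −(12.6)/13600 = -9.2619e-04; σ = Eε = 114000 · -9.2619e-04 = -105.6 MPa.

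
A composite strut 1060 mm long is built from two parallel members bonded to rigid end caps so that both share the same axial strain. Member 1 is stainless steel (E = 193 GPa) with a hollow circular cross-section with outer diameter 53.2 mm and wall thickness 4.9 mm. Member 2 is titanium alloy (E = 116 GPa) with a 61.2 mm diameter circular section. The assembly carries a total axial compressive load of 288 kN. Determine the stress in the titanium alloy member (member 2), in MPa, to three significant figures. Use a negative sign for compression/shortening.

-68.9 MPa

A_1 = 743.5 mm².
A_2 = 2942 mm².
Equal strain + equilibrium ⇒ each member carries load in proportion to AE: A₁E₁ = 143500000 N, A₂E₂ = 341200000 N, ΣAE = 484700000 N.
σ₂ = P·E₂/ΣAE = -288000·116000/484700000 = -68.92 MPa.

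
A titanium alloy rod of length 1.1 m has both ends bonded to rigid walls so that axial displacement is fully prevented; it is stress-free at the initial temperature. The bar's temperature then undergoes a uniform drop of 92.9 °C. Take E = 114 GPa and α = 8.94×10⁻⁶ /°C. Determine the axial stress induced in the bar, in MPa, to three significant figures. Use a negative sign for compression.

94.7 MPa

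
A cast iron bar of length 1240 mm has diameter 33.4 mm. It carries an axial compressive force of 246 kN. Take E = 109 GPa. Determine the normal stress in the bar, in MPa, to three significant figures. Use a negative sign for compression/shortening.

-281 MPa

A = 876.2 mm².
σ = N/A = -246000/876.2 = -280.8 MPa.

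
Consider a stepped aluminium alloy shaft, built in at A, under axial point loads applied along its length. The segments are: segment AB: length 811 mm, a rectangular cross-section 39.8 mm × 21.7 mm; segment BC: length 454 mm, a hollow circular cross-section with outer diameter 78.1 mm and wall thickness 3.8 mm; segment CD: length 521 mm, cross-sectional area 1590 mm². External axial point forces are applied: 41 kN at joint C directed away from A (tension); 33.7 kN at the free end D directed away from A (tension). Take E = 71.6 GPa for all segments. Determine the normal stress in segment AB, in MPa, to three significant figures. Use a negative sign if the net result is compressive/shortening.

Internal axial forces (sectioning from the free end, tension +): N_CD = 33.7 kN, N_BC = 74.7 kN, N_AB = 74.7 kN.
A_AB = 863.7 mm².
σ_AB = N_AB/A_AB = 74700/863.7 = 86.49 MPa.

86.5 MPa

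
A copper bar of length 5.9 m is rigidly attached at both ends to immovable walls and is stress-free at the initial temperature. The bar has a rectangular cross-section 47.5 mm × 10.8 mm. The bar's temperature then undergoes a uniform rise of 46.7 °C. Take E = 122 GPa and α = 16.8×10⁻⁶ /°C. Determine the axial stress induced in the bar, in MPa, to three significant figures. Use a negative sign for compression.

Free thermal expansion αLΔT = 16.8e-6 · 5900 · 46.7 = 4.629 mm.
The walls impose strain ε = −(4.629)/5900 = -7.8456e-04; σ = Eε = 122000 · -7.8456e-04 = -95.72 MPa.

-95.7 MPa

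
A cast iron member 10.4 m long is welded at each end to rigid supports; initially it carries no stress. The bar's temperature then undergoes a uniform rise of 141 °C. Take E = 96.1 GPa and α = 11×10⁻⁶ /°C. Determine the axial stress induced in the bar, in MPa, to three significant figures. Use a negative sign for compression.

Free thermal expansion αLΔT = 11e-6 · 10400 · 141 = 16.13 mm.
The walls impose strain ε = −(16.13)/10400 = -1.5510e-03; σ = Eε = 96100 · -1.5510e-03 = -149.1 MPa.

-149 MPa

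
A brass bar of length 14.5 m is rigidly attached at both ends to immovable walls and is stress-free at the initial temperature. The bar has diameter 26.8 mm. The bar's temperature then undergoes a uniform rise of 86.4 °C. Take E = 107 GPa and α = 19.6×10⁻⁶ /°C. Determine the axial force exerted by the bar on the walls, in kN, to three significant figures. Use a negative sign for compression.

Free thermal expansion αLΔT = 19.6e-6 · 14500 · 86.4 = 24.55 mm.
The walls impose strain ε = −(24.55)/14500 = -1.6934e-03; σ = Eε = 107000 · -1.6934e-03 = -181.2 MPa.
Wall reaction R = σ·A = -181.2·564.1 = -102200 N = -102.2 kN.

-102 kN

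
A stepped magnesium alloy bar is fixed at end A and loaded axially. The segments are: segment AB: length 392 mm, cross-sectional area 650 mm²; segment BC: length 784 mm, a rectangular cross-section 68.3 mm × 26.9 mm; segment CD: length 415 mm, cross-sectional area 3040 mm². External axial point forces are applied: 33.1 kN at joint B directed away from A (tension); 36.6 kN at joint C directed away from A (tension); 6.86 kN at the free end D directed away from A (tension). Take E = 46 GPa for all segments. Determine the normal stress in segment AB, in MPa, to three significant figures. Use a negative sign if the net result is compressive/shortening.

Internal axial forces (sectioning from the free end, tension +): N_CD = 6.86 kN, N_BC = 43.46 kN, N_AB = 76.56 kN.
σ_AB = N_AB/A_AB = 76560/650 = 117.8 MPa.

118 MPa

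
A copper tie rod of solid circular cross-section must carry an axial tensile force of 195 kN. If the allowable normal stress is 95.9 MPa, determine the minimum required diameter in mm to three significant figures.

Required area A ≥ P/σ_allow = 195000/95.9 = 2033 mm².
For a solid circular section, d ≥ √(4A/π) = 50.88 mm.

50.9 mm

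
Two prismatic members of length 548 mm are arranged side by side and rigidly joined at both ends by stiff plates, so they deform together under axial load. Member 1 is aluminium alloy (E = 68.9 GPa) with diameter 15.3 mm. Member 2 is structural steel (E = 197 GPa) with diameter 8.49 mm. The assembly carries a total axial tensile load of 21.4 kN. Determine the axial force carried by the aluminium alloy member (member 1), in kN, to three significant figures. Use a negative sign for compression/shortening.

11.4 kN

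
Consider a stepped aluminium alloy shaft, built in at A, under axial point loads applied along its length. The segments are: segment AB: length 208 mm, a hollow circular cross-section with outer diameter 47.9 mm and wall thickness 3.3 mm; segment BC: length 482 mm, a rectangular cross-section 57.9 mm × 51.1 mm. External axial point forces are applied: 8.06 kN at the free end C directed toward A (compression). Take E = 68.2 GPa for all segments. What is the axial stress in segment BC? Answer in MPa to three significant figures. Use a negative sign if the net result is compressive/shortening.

-2.72 MPa

Internal axial forces (sectioning from the free end, tension +): N_BC = -8.06 kN, N_AB = -8.06 kN.
A_BC = 2959 mm².
σ_BC = N_BC/A_BC = -8060/2959 = -2.724 MPa.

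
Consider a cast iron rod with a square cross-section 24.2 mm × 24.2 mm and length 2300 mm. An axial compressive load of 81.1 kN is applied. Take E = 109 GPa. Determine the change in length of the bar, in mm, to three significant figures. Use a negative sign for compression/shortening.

-2.92 mm

A = 585.6 mm².
δ_mech = NL/(AE) = -81100·2300/(585.6·109000) = -2.922 mm.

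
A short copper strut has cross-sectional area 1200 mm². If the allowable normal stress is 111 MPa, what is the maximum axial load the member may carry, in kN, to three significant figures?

P_max = σ_allow · A = 111 · 1200 = 133200 N = 133.2 kN.

133 kN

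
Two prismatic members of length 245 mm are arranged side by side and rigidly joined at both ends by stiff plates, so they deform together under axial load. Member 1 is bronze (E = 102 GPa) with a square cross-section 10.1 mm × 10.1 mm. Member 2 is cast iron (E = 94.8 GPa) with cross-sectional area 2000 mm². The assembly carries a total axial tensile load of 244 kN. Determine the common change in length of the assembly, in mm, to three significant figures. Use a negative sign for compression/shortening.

0.299 mm

A_1 = 102 mm².
Equal strain + equilibrium ⇒ each member carries load in proportion to AE: A₁E₁ = 10410000 N, A₂E₂ = 189600000 N, ΣAE = 200000000 N.
δ = PL/ΣAE = 244000·245/200000000 = 0.2989 mm.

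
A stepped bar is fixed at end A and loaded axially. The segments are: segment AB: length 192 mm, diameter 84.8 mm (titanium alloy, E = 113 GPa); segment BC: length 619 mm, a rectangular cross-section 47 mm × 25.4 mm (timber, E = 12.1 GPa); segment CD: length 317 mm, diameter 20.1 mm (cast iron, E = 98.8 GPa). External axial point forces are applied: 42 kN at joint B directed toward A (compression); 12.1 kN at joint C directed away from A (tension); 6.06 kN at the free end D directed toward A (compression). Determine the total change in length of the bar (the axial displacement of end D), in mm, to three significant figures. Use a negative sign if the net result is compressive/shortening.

0.187 mm

Internal axial forces (sectioning from the free end, tension +): N_CD = -6.06 kN, N_BC = 6.04 kN, N_AB = -35.96 kN.
A_AB = 5648 mm².
A_BC = 1194 mm².
A_CD = 317.3 mm².
δ_AB = -35960·192/(5648·113000) = -0.01082 mm
δ_BC = 6040·619/(1194·12100) = 0.2588 mm
δ_CD = -6060·317/(317.3·98800) = -0.06128 mm
δ = Σδ_i = 0.1867 mm.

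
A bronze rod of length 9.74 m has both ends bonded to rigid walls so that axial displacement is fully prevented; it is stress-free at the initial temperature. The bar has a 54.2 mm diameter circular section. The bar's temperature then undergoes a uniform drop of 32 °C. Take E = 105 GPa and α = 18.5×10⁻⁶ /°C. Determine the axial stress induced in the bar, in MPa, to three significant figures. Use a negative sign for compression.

62.2 MPa

Free thermal expansion αLΔT = 18.5e-6 · 9740 · -32 = -5.766 mm.
The walls impose strain ε = −(-5.766)/9740 = 5.9200e-04; σ = Eε = 105000 · 5.9200e-04 = 62.16 MPa.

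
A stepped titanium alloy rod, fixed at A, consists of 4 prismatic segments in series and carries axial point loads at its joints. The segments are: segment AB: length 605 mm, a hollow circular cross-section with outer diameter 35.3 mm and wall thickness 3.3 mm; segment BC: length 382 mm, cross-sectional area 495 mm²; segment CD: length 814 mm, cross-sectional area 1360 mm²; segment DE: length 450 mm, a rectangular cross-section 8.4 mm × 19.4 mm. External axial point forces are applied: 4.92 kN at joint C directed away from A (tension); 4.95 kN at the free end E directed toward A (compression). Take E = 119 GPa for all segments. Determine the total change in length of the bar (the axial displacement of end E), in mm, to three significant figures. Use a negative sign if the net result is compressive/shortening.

-0.140 mm

Internal axial forces (sectioning from the free end, tension +): N_DE = -4.95 kN, N_CD = -4.95 kN, N_BC = -0.03 kN, N_AB = -0.03 kN.
A_AB = 331.8 mm².
A_DE = 163 mm².
δ_AB = -30·605/(331.8·119000) = -0.0004597 mm
δ_BC = -30·382/(495·119000) = -0.0001946 mm
δ_CD = -4950·814/(1360·119000) = -0.0249 mm
δ_DE = -4950·450/(163·119000) = -0.1149 mm
δ = Σδ_i = -0.1404 mm.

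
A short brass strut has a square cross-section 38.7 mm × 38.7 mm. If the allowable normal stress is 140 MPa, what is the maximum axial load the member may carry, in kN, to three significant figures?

210 kN

A = 1498 mm².
P_max = σ_allow · A = 140 · 1498 = 209700 N = 209.7 kN.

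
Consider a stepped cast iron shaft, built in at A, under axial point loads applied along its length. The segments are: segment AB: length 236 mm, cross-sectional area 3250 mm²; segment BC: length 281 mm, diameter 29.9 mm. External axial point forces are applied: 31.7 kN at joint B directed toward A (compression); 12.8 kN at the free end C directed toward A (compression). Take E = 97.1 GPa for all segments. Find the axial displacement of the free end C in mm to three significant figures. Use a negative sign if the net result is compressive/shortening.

-0.0860 mm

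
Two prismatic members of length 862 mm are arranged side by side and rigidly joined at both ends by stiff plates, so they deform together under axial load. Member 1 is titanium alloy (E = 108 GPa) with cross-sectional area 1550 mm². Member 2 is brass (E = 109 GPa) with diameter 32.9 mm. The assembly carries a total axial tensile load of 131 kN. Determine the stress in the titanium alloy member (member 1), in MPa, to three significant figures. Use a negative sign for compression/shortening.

A_2 = 850.1 mm².
Equal strain + equilibrium ⇒ each member carries load in proportion to AE: A₁E₁ = 167400000 N, A₂E₂ = 92660000 N, ΣAE = 260100000 N.
σ₁ = P·E₁/ΣAE = 131000·108000/260100000 = 54.4 MPa.

54.4 MPa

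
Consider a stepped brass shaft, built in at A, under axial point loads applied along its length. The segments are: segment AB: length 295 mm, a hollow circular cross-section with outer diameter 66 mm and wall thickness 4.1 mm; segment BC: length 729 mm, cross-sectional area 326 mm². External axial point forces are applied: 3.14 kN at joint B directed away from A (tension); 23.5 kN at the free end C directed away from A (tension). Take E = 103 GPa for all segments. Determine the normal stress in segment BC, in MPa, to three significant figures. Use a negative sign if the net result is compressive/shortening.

72.1 MPa

Internal axial forces (sectioning from the free end, tension +): N_BC = 23.5 kN, N_AB = 26.64 kN.
σ_BC = N_BC/A_BC = 23500/326 = 72.09 MPa.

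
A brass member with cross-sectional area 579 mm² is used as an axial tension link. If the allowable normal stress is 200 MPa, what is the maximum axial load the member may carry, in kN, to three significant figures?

116 kN

P_max = σ_allow · A = 200 · 579 = 115800 N = 115.8 kN.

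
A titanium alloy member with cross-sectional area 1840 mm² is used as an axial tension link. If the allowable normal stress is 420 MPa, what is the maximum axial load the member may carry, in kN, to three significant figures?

P_max = σ_allow · A = 420 · 1840 = 772800 N = 772.8 kN.

773 kN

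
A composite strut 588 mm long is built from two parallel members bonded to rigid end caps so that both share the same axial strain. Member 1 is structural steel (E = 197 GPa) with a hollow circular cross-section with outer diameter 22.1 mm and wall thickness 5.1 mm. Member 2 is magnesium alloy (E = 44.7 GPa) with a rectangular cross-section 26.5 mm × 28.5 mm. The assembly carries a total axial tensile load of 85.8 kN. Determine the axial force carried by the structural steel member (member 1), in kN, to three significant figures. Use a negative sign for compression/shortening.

A_1 = 272.4 mm².
A_2 = 755.2 mm².
Equal strain + equilibrium ⇒ each member carries load in proportion to AE: A₁E₁ = 53660000 N, A₂E₂ = 33760000 N, ΣAE = 87420000 N.
F₁ = P·A₁E₁/ΣAE = 85800·53660000/87420000 = 52670 N.

52.7 kN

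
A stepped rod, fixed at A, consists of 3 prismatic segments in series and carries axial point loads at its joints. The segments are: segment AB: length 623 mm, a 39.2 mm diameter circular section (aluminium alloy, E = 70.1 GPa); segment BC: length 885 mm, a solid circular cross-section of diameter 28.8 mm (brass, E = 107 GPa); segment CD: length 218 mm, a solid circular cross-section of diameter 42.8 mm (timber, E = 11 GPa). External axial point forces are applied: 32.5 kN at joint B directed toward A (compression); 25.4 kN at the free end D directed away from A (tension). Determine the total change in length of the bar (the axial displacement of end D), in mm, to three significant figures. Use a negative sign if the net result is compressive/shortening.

Internal axial forces (sectioning from the free end, tension +): N_CD = 25.4 kN, N_BC = 25.4 kN, N_AB = -7.1 kN.
A_AB = 1207 mm².
A_BC = 651.4 mm².
A_CD = 1439 mm².
δ_AB = -7100·623/(1207·70100) = -0.05228 mm
δ_BC = 25400·885/(651.4·107000) = 0.3225 mm
δ_CD = 25400·218/(1439·11000) = 0.3499 mm
δ = Σδ_i = 0.6201 mm.

0.620 mm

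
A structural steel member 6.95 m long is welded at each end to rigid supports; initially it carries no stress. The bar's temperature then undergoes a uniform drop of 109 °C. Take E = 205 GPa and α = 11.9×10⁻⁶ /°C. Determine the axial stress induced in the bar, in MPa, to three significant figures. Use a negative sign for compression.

266 MPa

Free thermal expansion αLΔT = 11.9e-6 · 6950 · -109 = -9.015 mm.
The walls impose strain ε = −(-9.015)/6950 = 1.2971e-03; σ = Eε = 205000 · 1.2971e-03 = 265.9 MPa.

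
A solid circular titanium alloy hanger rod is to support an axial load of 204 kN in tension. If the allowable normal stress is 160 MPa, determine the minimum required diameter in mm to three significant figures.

40.3 mm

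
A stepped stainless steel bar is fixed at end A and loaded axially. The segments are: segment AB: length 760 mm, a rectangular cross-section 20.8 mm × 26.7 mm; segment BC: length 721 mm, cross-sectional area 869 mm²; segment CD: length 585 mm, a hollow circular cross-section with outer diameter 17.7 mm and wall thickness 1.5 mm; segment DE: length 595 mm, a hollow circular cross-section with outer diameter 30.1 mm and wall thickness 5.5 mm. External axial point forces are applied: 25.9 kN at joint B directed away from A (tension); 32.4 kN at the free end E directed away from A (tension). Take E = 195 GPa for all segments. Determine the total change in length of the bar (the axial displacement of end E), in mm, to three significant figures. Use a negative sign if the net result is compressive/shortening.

Internal axial forces (sectioning from the free end, tension +): N_DE = 32.4 kN, N_CD = 32.4 kN, N_BC = 32.4 kN, N_AB = 58.3 kN.
A_AB = 555.4 mm².
A_CD = 76.34 mm².
A_DE = 425.1 mm².
δ_AB = 58300·760/(555.4·195000) = 0.4091 mm
δ_BC = 32400·721/(869·195000) = 0.1379 mm
δ_CD = 32400·585/(76.34·195000) = 1.273 mm
δ_DE = 32400·595/(425.1·195000) = 0.2326 mm
δ = Σδ_i = 2.053 mm.

2.05 mm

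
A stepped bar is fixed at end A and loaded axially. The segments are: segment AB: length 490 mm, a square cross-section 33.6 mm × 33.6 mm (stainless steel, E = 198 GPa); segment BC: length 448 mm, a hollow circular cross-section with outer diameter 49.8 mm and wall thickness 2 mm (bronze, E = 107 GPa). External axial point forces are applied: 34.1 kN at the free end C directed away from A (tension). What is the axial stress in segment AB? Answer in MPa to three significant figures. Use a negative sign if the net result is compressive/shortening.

Internal axial forces (sectioning from the free end, tension +): N_BC = 34.1 kN, N_AB = 34.1 kN.
A_AB = 1129 mm².
σ_AB = N_AB/A_AB = 34100/1129 = 30.2 MPa.

30.2 MPa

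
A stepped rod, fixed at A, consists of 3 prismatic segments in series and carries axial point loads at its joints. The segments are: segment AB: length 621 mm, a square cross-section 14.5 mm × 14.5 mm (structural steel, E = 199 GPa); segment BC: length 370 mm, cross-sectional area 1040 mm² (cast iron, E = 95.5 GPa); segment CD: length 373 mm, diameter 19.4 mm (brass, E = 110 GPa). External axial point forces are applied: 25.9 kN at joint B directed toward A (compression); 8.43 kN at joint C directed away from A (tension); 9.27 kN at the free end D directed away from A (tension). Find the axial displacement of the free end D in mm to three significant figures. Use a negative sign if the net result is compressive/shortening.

Internal axial forces (sectioning from the free end, tension +): N_CD = 9.27 kN, N_BC = 17.7 kN, N_AB = -8.2 kN.
A_AB = 210.2 mm².
A_CD = 295.6 mm².
δ_AB = -8200·621/(210.2·199000) = -0.1217 mm
δ_BC = 17700·370/(1040·95500) = 0.06594 mm
δ_CD = 9270·373/(295.6·110000) = 0.1063 mm
δ = Σδ_i = 0.05057 mm.

0.0506 mm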